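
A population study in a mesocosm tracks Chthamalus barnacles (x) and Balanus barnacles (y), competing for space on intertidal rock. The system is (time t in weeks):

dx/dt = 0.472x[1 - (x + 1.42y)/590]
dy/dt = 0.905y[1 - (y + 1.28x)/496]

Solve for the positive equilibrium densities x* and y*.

Setting both brackets to zero gives the nullclines x + 1.42y = 590 and 1.28x + y = 496.
Substituting y = 496 - 1.28x into the first: x(1 - 1.42·1.28) = 590 - 1.42·496.
So x* = -114/-0.818 = 140, and then y* = 496 - 1.28·140 = 317.

x* ≈ 140, y* ≈ 317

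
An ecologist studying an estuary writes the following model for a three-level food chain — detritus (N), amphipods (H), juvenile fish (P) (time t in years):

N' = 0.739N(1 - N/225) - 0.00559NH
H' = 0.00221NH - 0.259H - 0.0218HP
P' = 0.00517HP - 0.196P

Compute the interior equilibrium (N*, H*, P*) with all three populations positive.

From dP/dt = 0: 0.00517H* = 0.196, so H* = 37.9.
From dN/dt = 0: 0.739(1 - N*/225) = 0.00559·37.9, giving N* = 225·(1 - 0.287) = 160.
From dH/dt = 0: 0.00221·160 - 0.259 = 0.0218P*, so P* = 0.0957/0.0218 = 4.39.

N* ≈ 160, H* ≈ 37.9, P* ≈ 4.39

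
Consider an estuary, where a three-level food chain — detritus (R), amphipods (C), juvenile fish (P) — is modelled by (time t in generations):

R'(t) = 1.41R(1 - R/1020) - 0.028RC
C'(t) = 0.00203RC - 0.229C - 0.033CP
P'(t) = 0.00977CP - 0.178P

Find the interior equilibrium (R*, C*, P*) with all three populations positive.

From dP/dt = 0: 0.00977C* = 0.178, so C* = 18.2.
From dR/dt = 0: 1.41(1 - R*/1020) = 0.028·18.2, giving R* = 1020·(1 - 0.362) = 651.
From dC/dt = 0: 0.00203·651 - 0.229 = 0.033P*, so P* = 1.09/0.033 = 33.1.

R* ≈ 651, C* ≈ 18.2, P* ≈ 33.1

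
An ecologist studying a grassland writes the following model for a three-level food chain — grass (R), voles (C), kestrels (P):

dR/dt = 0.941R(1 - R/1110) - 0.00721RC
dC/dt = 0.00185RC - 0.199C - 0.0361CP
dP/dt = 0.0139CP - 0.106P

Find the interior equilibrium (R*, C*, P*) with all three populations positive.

R* ≈ 1050, C* ≈ 7.63, P* ≈ 48

From dP/dt = 0: 0.0139C* = 0.106, so C* = 7.63.
From dR/dt = 0: 0.941(1 - R*/1110) = 0.00721·7.63, giving R* = 1110·(1 - 0.0584) = 1050.
From dC/dt = 0: 0.00185·1050 - 0.199 = 0.0361P*, so P* = 1.73/0.0361 = 48.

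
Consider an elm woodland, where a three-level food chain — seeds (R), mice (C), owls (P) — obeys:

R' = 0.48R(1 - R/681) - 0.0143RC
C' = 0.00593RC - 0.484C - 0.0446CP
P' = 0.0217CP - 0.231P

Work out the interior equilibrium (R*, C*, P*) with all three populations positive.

From dP/dt = 0: 0.0217C* = 0.231, so C* = 10.6.
From dR/dt = 0: 0.48(1 - R*/681) = 0.0143·10.6, giving R* = 681·(1 - 0.317) = 465.
From dC/dt = 0: 0.00593·465 - 0.484 = 0.0446P*, so P* = 2.27/0.0446 = 51.

R* ≈ 465, C* ≈ 10.6, P* ≈ 51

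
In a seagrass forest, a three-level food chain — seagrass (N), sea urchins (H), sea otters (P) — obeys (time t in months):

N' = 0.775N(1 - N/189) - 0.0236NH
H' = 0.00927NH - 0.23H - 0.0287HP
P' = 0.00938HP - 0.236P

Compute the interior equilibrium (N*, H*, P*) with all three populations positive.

N* ≈ 44.2, H* ≈ 25.2, P* ≈ 6.26

From dP/dt = 0: 0.00938H* = 0.236, so H* = 25.2.
From dN/dt = 0: 0.775(1 - N*/189) = 0.0236·25.2, giving N* = 189·(1 - 0.766) = 44.2.
From dH/dt = 0: 0.00927·44.2 - 0.23 = 0.0287P*, so P* = 0.18/0.0287 = 6.26.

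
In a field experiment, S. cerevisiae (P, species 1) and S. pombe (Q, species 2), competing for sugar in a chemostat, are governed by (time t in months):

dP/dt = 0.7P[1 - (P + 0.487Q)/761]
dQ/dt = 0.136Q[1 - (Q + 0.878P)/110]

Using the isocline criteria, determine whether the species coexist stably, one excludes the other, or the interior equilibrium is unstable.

species 1 excludes species 2

Compare the nullcline intercepts: K1/α12 = 761/0.487 = 1560 > K2 = 110; K2/α21 = 110/0.878 = 125 < K1 = 761.
Since the inequalities point opposite ways, species 1 can invade but species 2 cannot.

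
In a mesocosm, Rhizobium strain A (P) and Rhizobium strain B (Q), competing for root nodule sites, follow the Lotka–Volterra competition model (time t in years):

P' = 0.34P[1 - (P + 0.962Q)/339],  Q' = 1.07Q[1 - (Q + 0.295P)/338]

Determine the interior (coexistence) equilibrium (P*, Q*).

P* ≈ 19.3, Q* ≈ 332

Setting both brackets to zero gives the nullclines P + 0.962Q = 339 and 0.295P + Q = 338.
Substituting Q = 338 - 0.295P into the first: P(1 - 0.962·0.295) = 339 - 0.962·338.
So P* = 13.8/0.716 = 19.3, and then Q* = 338 - 0.295·19.3 = 332.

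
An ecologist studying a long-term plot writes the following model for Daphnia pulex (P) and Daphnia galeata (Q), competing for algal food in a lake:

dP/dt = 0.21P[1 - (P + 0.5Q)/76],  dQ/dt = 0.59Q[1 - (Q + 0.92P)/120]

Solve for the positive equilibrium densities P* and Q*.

P* ≈ 29.6, Q* ≈ 92.7

Setting both brackets to zero gives the nullclines P + 0.5Q = 76 and 0.92P + Q = 120.
Substituting Q = 120 - 0.92P into the first: P(1 - 0.5·0.92) = 76 - 0.5·120.
So P* = 16/0.54 = 29.6, and then Q* = 120 - 0.92·29.6 = 92.7.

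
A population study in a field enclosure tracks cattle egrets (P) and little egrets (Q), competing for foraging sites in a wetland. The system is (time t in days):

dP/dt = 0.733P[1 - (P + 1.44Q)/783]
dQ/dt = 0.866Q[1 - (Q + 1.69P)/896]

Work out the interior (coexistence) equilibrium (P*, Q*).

P* ≈ 354, Q* ≈ 298

Setting both brackets to zero gives the nullclines P + 1.44Q = 783 and 1.69P + Q = 896.
Substituting Q = 896 - 1.69P into the first: P(1 - 1.44·1.69) = 783 - 1.44·896.
So P* = -507/-1.43 = 354, and then Q* = 896 - 1.69·354 = 298.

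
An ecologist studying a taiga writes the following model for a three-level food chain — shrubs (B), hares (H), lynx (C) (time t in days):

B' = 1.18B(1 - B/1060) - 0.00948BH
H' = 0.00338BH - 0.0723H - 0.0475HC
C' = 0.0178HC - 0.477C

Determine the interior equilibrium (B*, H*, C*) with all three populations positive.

From dC/dt = 0: 0.0178H* = 0.477, so H* = 26.8.
From dB/dt = 0: 1.18(1 - B*/1060) = 0.00948·26.8, giving B* = 1060·(1 - 0.215) = 832.
From dH/dt = 0: 0.00338·832 - 0.0723 = 0.0475C*, so C* = 2.74/0.0475 = 57.7.

B* ≈ 832, H* ≈ 26.8, C* ≈ 57.7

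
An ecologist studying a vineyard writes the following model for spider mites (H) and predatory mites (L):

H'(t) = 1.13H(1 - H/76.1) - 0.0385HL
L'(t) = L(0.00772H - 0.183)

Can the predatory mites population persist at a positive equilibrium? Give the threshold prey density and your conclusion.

The predator equation gives dL/dt > 0 only when H > 0.183/0.00772 = 23.7.
Without the predator, H → K = 76.1. Since 76.1 > 23.7, the predator can invade and persist.

Threshold H = 23.7; K > 23.7, so yes, the predator persists.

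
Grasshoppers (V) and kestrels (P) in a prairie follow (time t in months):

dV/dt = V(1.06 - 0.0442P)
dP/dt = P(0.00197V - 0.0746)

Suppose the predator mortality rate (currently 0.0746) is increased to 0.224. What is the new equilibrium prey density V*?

At the interior fixed point, setting dP/dt = 0 with P > 0 fixes V* = (predator death rate)/(VP coefficient) — independent of the other coefficients.
With the change, V* = 0.224/0.00197 = 114; it rises from 37.9.

V* ≈ 114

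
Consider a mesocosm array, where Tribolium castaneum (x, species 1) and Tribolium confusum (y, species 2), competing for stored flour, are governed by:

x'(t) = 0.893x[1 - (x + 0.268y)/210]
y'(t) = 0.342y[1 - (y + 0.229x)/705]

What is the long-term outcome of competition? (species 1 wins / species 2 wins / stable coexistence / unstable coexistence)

Compare the nullcline intercepts: K1/α12 = 210/0.268 = 784 > K2 = 705; K2/α21 = 705/0.229 = 3080 > K1 = 210.
Since both inequalities hold, each species can invade when rare, so the interior equilibrium is stable.

stable coexistence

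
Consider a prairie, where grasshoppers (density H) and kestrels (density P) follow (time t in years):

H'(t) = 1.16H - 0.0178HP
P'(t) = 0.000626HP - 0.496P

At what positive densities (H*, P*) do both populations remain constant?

H* ≈ 792, P* ≈ 65.2

Set dP/dt = 0 with P > 0: 0.000626H - 0.496 = 0, so H* = 0.496/0.000626 = 792.
Set dH/dt = 0 with H > 0: 1.16 - 0.0178P = 0, so P* = 1.16/0.0178 = 65.2.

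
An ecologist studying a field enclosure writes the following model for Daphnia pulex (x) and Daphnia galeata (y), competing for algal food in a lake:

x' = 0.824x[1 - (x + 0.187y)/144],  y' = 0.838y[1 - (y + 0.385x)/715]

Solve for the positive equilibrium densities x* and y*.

Setting both brackets to zero gives the nullclines x + 0.187y = 144 and 0.385x + y = 715.
Substituting y = 715 - 0.385x into the first: x(1 - 0.187·0.385) = 144 - 0.187·715.
So x* = 10.3/0.928 = 11.1, and then y* = 715 - 0.385·11.1 = 711.

x* ≈ 11.1, y* ≈ 711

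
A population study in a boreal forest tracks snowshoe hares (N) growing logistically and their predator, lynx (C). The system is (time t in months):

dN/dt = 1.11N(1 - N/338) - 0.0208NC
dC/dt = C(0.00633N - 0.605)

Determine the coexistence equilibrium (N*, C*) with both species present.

From dC/dt = 0 with C > 0: 0.00633N* = 0.605, so N* = 95.6.
Substitute into dN/dt = 0: 1.11(1 - 95.6/338) = 0.0208C*.
The bracket is 0.717, giving C* = 0.796/0.0208 = 38.3.

N* ≈ 95.6, C* ≈ 38.3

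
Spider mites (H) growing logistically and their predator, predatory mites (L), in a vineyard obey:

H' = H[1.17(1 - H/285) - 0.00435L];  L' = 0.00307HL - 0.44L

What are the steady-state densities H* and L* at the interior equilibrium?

From dL/dt = 0 with L > 0: 0.00307H* = 0.44, so H* = 143.
Substitute into dH/dt = 0: 1.17(1 - 143/285) = 0.00435L*.
The bracket is 0.497, giving L* = 0.582/0.00435 = 134.

H* ≈ 143, L* ≈ 134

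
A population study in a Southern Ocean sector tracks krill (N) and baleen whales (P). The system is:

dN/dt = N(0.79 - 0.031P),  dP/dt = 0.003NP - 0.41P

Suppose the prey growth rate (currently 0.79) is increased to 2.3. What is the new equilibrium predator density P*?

At the interior fixed point, setting dN/dt = 0 with N > 0 fixes P* = (prey growth rate)/(NP coefficient) — independent of the other coefficients.
With the change, P* = 2.3/0.031 = 74.2; it rises from 25.5.

P* ≈ 74.2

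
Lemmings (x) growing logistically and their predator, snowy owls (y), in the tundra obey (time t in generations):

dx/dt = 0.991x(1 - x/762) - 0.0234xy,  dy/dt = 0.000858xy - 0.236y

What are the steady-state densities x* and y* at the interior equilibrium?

From dy/dt = 0 with y > 0: 0.000858x* = 0.236, so x* = 275.
Substitute into dx/dt = 0: 0.991(1 - 275/762) = 0.0234y*.
The bracket is 0.639, giving y* = 0.633/0.0234 = 27.1.

x* ≈ 275, y* ≈ 27.1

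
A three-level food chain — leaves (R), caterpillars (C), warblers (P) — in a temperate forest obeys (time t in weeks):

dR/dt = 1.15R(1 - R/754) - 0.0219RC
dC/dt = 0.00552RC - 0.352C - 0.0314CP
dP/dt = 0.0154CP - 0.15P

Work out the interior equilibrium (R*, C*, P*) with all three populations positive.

From dP/dt = 0: 0.0154C* = 0.15, so C* = 9.74.
From dR/dt = 0: 1.15(1 - R*/754) = 0.0219·9.74, giving R* = 754·(1 - 0.185) = 614.
From dC/dt = 0: 0.00552·614 - 0.352 = 0.0314P*, so P* = 3.04/0.0314 = 96.8.

R* ≈ 614, C* ≈ 9.74, P* ≈ 96.8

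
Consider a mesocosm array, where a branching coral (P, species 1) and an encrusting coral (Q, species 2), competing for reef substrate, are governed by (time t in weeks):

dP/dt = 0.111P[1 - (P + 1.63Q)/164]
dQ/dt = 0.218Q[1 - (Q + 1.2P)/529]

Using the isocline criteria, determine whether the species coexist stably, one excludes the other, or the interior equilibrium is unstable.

Compare the nullcline intercepts: K1/α12 = 164/1.63 = 101 < K2 = 529; K2/α21 = 529/1.2 = 441 > K1 = 164.
Since the inequalities point opposite ways, species 2 can invade but species 1 cannot.

species 2 excludes species 1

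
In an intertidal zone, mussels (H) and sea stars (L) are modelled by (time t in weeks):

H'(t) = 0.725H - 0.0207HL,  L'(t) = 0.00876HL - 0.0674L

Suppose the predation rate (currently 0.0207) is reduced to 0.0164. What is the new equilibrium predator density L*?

L* ≈ 44.2

At the interior fixed point, setting dH/dt = 0 with H > 0 fixes L* = (prey growth rate)/(HL coefficient) — independent of the other coefficients.
With the change, L* = 0.725/0.0164 = 44.2; it rises from 35.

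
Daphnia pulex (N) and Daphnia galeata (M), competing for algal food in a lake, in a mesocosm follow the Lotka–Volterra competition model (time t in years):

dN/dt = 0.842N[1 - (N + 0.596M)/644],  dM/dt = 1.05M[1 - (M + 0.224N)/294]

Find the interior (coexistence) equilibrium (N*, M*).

N* ≈ 541, M* ≈ 173

Setting both brackets to zero gives the nullclines N + 0.596M = 644 and 0.224N + M = 294.
Substituting M = 294 - 0.224N into the first: N(1 - 0.596·0.224) = 644 - 0.596·294.
So N* = 469/0.866 = 541, and then M* = 294 - 0.224·541 = 173.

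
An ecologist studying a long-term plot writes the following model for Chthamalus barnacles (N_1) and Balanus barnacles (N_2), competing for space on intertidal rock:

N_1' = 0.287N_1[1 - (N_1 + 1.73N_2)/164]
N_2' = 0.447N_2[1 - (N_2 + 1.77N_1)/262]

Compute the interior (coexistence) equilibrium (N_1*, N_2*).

Setting both brackets to zero gives the nullclines N_1 + 1.73N_2 = 164 and 1.77N_1 + N_2 = 262.
Substituting N_2 = 262 - 1.77N_1 into the first: N_1(1 - 1.73·1.77) = 164 - 1.73·262.
So N_1* = -289/-2.06 = 140, and then N_2* = 262 - 1.77·140 = 13.7.

N_1* ≈ 140, N_2* ≈ 13.7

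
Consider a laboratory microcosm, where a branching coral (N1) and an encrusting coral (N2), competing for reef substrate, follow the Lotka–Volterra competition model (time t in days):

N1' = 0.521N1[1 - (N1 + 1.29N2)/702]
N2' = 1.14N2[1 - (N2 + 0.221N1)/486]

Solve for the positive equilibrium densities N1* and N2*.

Setting both brackets to zero gives the nullclines N1 + 1.29N2 = 702 and 0.221N1 + N2 = 486.
Substituting N2 = 486 - 0.221N1 into the first: N1(1 - 1.29·0.221) = 702 - 1.29·486.
So N1* = 75.1/0.715 = 105, and then N2* = 486 - 0.221·105 = 463.

N1* ≈ 105, N2* ≈ 463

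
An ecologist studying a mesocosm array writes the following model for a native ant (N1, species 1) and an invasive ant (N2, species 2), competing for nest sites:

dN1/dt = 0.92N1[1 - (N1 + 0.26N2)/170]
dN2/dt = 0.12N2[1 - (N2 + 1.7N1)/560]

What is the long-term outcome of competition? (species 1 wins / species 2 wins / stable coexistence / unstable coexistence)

stable coexistence

Compare the nullcline intercepts: K1/α12 = 170/0.26 = 654 > K2 = 560; K2/α21 = 560/1.7 = 329 > K1 = 170.
Since both inequalities hold, each species can invade when rare, so the interior equilibrium is stable.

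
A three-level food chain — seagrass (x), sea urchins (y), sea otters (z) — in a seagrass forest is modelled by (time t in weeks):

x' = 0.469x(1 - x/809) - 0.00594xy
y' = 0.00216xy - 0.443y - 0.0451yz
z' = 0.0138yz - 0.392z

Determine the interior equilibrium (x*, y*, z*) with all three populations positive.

From dz/dt = 0: 0.0138y* = 0.392, so y* = 28.4.
From dx/dt = 0: 0.469(1 - x*/809) = 0.00594·28.4, giving x* = 809·(1 - 0.36) = 518.
From dy/dt = 0: 0.00216·518 - 0.443 = 0.0451z*, so z* = 0.676/0.0451 = 15.

x* ≈ 518, y* ≈ 28.4, z* ≈ 15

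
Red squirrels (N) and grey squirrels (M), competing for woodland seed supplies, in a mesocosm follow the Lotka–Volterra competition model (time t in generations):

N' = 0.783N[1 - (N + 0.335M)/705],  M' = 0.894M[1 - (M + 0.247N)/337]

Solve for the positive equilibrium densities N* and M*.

Setting both brackets to zero gives the nullclines N + 0.335M = 705 and 0.247N + M = 337.
Substituting M = 337 - 0.247N into the first: N(1 - 0.335·0.247) = 705 - 0.335·337.
So N* = 592/0.917 = 646, and then M* = 337 - 0.247·646 = 178.

N* ≈ 646, M* ≈ 178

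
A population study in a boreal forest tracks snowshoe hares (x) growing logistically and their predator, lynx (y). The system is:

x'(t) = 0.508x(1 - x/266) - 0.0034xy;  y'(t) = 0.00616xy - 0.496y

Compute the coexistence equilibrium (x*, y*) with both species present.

From dy/dt = 0 with y > 0: 0.00616x* = 0.496, so x* = 80.5.
Substitute into dx/dt = 0: 0.508(1 - 80.5/266) = 0.0034y*.
The bracket is 0.697, giving y* = 0.354/0.0034 = 104.

x* ≈ 80.5, y* ≈ 104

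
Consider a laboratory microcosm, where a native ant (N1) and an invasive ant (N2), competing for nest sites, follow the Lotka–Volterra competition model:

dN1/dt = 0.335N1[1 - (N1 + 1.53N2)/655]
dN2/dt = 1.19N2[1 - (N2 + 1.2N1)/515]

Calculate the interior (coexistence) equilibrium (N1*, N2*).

N1* ≈ 159, N2* ≈ 324

Setting both brackets to zero gives the nullclines N1 + 1.53N2 = 655 and 1.2N1 + N2 = 515.
Substituting N2 = 515 - 1.2N1 into the first: N1(1 - 1.53·1.2) = 655 - 1.53·515.
So N1* = -133/-0.836 = 159, and then N2* = 515 - 1.2·159 = 324.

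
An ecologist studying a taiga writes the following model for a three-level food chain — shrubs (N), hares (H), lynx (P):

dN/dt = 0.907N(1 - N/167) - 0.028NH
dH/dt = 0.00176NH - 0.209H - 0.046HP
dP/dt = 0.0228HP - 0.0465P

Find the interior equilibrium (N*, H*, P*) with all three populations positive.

N* ≈ 156, H* ≈ 2.04, P* ≈ 1.44

From dP/dt = 0: 0.0228H* = 0.0465, so H* = 2.04.
From dN/dt = 0: 0.907(1 - N*/167) = 0.028·2.04, giving N* = 167·(1 - 0.063) = 156.
From dH/dt = 0: 0.00176·156 - 0.209 = 0.046P*, so P* = 0.0664/0.046 = 1.44.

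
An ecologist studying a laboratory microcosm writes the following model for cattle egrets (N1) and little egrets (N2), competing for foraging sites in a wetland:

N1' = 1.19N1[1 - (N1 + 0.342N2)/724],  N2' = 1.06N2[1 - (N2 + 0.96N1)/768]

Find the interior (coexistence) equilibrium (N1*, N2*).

Setting both brackets to zero gives the nullclines N1 + 0.342N2 = 724 and 0.96N1 + N2 = 768.
Substituting N2 = 768 - 0.96N1 into the first: N1(1 - 0.342·0.96) = 724 - 0.342·768.
So N1* = 461/0.672 = 687, and then N2* = 768 - 0.96·687 = 109.

N1* ≈ 687, N2* ≈ 109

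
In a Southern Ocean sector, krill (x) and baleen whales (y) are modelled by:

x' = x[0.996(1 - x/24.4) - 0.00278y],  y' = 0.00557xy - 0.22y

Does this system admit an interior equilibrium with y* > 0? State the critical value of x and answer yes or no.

The predator equation gives dy/dt > 0 only when x > 0.22/0.00557 = 39.5.
Without the predator, x → K = 24.4. Since 24.4 < 39.5, the predator cannot invade.

Threshold x = 39.5; K < 39.5, so no, the predator goes extinct.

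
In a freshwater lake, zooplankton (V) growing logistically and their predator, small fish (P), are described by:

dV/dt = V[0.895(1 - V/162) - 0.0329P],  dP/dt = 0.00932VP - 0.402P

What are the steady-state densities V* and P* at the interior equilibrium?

From dP/dt = 0 with P > 0: 0.00932V* = 0.402, so V* = 43.1.
Substitute into dV/dt = 0: 0.895(1 - 43.1/162) = 0.0329P*.
The bracket is 0.734, giving P* = 0.657/0.0329 = 20.

V* ≈ 43.1, P* ≈ 20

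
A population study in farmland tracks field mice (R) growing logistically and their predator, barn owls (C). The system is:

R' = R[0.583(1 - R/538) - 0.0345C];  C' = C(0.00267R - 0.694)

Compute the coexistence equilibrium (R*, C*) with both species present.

R* ≈ 260, C* ≈ 8.73

From dC/dt = 0 with C > 0: 0.00267R* = 0.694, so R* = 260.
Substitute into dR/dt = 0: 0.583(1 - 260/538) = 0.0345C*.
The bracket is 0.517, giving C* = 0.301/0.0345 = 8.73.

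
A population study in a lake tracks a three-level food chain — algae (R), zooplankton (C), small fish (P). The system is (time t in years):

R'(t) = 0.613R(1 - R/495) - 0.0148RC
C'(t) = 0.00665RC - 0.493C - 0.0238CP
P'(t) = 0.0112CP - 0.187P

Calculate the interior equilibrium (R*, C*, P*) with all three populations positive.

From dP/dt = 0: 0.0112C* = 0.187, so C* = 16.7.
From dR/dt = 0: 0.613(1 - R*/495) = 0.0148·16.7, giving R* = 495·(1 - 0.403) = 295.
From dC/dt = 0: 0.00665·295 - 0.493 = 0.0238P*, so P* = 1.47/0.0238 = 61.8.

R* ≈ 295, C* ≈ 16.7, P* ≈ 61.8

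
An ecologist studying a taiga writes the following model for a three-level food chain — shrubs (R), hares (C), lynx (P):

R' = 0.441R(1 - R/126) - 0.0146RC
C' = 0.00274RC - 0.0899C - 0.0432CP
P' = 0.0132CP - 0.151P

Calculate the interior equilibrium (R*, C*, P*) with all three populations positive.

From dP/dt = 0: 0.0132C* = 0.151, so C* = 11.4.
From dR/dt = 0: 0.441(1 - R*/126) = 0.0146·11.4, giving R* = 126·(1 - 0.379) = 78.3.
From dC/dt = 0: 0.00274·78.3 - 0.0899 = 0.0432P*, so P* = 0.125/0.0432 = 2.88.

R* ≈ 78.3, C* ≈ 11.4, P* ≈ 2.88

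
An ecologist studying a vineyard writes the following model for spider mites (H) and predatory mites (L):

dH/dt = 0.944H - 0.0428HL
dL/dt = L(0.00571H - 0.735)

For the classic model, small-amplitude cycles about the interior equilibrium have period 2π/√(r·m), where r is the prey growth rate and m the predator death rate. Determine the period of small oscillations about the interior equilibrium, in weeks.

Here r = 0.944 and m = 0.735, so r·m = 0.694.
ω = √0.694 = 0.833 per week, hence T = 2π/ω ≈ 7.54 weeks.

T ≈ 7.54 weeks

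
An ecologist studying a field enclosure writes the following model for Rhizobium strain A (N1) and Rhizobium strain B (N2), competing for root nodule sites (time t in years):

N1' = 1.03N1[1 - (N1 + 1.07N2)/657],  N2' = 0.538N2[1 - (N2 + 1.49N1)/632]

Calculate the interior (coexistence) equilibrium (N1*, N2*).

N1* ≈ 32.4, N2* ≈ 584

Setting both brackets to zero gives the nullclines N1 + 1.07N2 = 657 and 1.49N1 + N2 = 632.
Substituting N2 = 632 - 1.49N1 into the first: N1(1 - 1.07·1.49) = 657 - 1.07·632.
So N1* = -19.2/-0.594 = 32.4, and then N2* = 632 - 1.49·32.4 = 584.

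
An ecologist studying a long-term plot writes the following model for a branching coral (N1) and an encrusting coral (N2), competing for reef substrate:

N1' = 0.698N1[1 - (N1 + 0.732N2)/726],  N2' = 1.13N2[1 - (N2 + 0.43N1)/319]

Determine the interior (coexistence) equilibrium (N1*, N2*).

Setting both brackets to zero gives the nullclines N1 + 0.732N2 = 726 and 0.43N1 + N2 = 319.
Substituting N2 = 319 - 0.43N1 into the first: N1(1 - 0.732·0.43) = 726 - 0.732·319.
So N1* = 492/0.685 = 719, and then N2* = 319 - 0.43·719 = 9.95.

N1* ≈ 719, N2* ≈ 9.95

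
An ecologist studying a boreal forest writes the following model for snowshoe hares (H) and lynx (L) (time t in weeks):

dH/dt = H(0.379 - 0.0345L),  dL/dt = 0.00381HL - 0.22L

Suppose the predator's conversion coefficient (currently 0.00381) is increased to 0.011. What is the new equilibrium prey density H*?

At the interior fixed point, setting dL/dt = 0 with L > 0 fixes H* = (predator death rate)/(HL coefficient) — independent of the other coefficients.
With the change, H* = 0.22/0.011 = 20; it falls from 57.7.

H* ≈ 20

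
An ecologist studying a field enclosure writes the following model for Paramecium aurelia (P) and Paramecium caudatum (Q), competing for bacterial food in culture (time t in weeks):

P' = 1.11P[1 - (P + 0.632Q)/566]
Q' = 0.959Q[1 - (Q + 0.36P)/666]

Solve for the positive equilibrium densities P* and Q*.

P* ≈ 188, Q* ≈ 598

Setting both brackets to zero gives the nullclines P + 0.632Q = 566 and 0.36P + Q = 666.
Substituting Q = 666 - 0.36P into the first: P(1 - 0.632·0.36) = 566 - 0.632·666.
So P* = 145/0.772 = 188, and then Q* = 666 - 0.36·188 = 598.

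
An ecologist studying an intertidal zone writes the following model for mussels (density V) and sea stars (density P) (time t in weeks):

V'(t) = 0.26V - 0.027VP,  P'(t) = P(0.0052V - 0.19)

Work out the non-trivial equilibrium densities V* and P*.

Set dP/dt = 0 with P > 0: 0.0052V - 0.19 = 0, so V* = 0.19/0.0052 = 36.5.
Set dV/dt = 0 with V > 0: 0.26 - 0.027P = 0, so P* = 0.26/0.027 = 9.63.

V* ≈ 36.5, P* ≈ 9.63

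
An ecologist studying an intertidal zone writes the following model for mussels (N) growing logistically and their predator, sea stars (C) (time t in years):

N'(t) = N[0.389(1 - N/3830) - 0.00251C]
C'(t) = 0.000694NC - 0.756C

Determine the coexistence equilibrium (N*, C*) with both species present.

From dC/dt = 0 with C > 0: 0.000694N* = 0.756, so N* = 1090.
Substitute into dN/dt = 0: 0.389(1 - 1090/3830) = 0.00251C*.
The bracket is 0.716, giving C* = 0.278/0.00251 = 111.

N* ≈ 1090, C* ≈ 111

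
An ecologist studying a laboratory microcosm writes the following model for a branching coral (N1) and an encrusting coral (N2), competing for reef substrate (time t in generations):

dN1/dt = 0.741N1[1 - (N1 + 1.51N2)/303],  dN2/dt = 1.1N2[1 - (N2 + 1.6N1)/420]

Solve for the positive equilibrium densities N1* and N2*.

N1* ≈ 234, N2* ≈ 45.8

Setting both brackets to zero gives the nullclines N1 + 1.51N2 = 303 and 1.6N1 + N2 = 420.
Substituting N2 = 420 - 1.6N1 into the first: N1(1 - 1.51·1.6) = 303 - 1.51·420.
So N1* = -331/-1.42 = 234, and then N2* = 420 - 1.6·234 = 45.8.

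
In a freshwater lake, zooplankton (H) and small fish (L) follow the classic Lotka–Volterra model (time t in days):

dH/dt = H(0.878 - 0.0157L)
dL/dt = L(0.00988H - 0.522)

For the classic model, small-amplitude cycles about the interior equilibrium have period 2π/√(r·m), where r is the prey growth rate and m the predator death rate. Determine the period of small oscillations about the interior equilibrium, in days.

T ≈ 9.28 days

Here r = 0.878 and m = 0.522, so r·m = 0.458.
ω = √0.458 = 0.677 per day, hence T = 2π/ω ≈ 9.28 days.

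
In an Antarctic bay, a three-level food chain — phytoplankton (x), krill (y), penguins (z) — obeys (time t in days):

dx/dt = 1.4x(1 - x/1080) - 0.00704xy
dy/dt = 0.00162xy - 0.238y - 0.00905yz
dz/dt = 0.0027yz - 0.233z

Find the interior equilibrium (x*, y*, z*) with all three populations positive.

x* ≈ 611, y* ≈ 86.3, z* ≈ 83.1

From dz/dt = 0: 0.0027y* = 0.233, so y* = 86.3.
From dx/dt = 0: 1.4(1 - x*/1080) = 0.00704·86.3, giving x* = 1080·(1 - 0.434) = 611.
From dy/dt = 0: 0.00162·611 - 0.238 = 0.00905z*, so z* = 0.752/0.00905 = 83.1.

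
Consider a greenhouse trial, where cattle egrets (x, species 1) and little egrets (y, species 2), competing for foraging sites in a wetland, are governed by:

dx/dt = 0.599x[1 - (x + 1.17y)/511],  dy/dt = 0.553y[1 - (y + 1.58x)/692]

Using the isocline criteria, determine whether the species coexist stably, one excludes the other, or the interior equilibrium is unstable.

Compare the nullcline intercepts: K1/α12 = 511/1.17 = 437 < K2 = 692; K2/α21 = 692/1.58 = 438 < K1 = 511.
Since both are reversed, neither can invade when rare; the interior point is a saddle.

unstable coexistence (outcome depends on initial conditions)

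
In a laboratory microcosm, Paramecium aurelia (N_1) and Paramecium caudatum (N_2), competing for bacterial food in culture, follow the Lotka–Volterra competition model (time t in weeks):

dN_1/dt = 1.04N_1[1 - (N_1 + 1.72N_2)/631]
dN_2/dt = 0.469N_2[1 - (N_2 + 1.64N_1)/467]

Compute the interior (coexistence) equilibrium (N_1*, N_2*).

N_1* ≈ 94.6, N_2* ≈ 312

Setting both brackets to zero gives the nullclines N_1 + 1.72N_2 = 631 and 1.64N_1 + N_2 = 467.
Substituting N_2 = 467 - 1.64N_1 into the first: N_1(1 - 1.72·1.64) = 631 - 1.72·467.
So N_1* = -172/-1.82 = 94.6, and then N_2* = 467 - 1.64·94.6 = 312.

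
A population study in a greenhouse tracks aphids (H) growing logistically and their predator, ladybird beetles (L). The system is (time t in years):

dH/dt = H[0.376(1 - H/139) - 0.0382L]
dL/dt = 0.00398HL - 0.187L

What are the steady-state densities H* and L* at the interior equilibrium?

From dL/dt = 0 with L > 0: 0.00398H* = 0.187, so H* = 47.
Substitute into dH/dt = 0: 0.376(1 - 47/139) = 0.0382L*.
The bracket is 0.662, giving L* = 0.249/0.0382 = 6.52.

H* ≈ 47, L* ≈ 6.52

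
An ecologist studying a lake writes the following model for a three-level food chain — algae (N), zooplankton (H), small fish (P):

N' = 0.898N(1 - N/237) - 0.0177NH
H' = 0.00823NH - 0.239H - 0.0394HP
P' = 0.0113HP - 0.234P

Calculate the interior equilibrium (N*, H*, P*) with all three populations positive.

N* ≈ 140, H* ≈ 20.7, P* ≈ 23.2

From dP/dt = 0: 0.0113H* = 0.234, so H* = 20.7.
From dN/dt = 0: 0.898(1 - N*/237) = 0.0177·20.7, giving N* = 237·(1 - 0.408) = 140.
From dH/dt = 0: 0.00823·140 - 0.239 = 0.0394P*, so P* = 0.915/0.0394 = 23.2.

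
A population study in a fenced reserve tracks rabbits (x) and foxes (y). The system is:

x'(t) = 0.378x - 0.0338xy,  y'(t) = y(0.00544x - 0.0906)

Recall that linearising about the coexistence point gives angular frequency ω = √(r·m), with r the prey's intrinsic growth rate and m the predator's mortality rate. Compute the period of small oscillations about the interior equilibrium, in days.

T ≈ 34 days

Here r = 0.378 and m = 0.0906, so r·m = 0.0342.
ω = √0.0342 = 0.185 per day, hence T = 2π/ω ≈ 34 days.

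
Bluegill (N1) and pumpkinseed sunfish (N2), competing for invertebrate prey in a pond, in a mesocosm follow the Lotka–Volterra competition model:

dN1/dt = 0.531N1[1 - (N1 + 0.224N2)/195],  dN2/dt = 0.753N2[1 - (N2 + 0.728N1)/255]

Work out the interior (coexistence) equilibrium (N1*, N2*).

N1* ≈ 165, N2* ≈ 135

Setting both brackets to zero gives the nullclines N1 + 0.224N2 = 195 and 0.728N1 + N2 = 255.
Substituting N2 = 255 - 0.728N1 into the first: N1(1 - 0.224·0.728) = 195 - 0.224·255.
So N1* = 138/0.837 = 165, and then N2* = 255 - 0.728·165 = 135.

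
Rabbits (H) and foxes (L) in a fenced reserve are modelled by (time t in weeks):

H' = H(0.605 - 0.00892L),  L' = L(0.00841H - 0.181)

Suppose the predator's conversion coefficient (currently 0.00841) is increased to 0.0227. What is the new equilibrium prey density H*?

At the interior fixed point, setting dL/dt = 0 with L > 0 fixes H* = (predator death rate)/(HL coefficient) — independent of the other coefficients.
With the change, H* = 0.181/0.0227 = 7.97; it falls from 21.5.

H* ≈ 7.97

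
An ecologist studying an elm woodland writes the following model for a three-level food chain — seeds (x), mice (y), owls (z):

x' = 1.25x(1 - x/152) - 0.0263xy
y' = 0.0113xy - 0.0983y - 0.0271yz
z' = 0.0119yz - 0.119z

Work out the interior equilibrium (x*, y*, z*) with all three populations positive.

x* ≈ 120, y* ≈ 10, z* ≈ 46.4

From dz/dt = 0: 0.0119y* = 0.119, so y* = 10.
From dx/dt = 0: 1.25(1 - x*/152) = 0.0263·10, giving x* = 152·(1 - 0.21) = 120.
From dy/dt = 0: 0.0113·120 - 0.0983 = 0.0271z*, so z* = 1.26/0.0271 = 46.4.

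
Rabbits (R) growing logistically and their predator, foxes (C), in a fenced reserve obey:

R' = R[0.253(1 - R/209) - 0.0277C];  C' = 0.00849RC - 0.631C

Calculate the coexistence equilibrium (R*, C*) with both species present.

R* ≈ 74.3, C* ≈ 5.89

From dC/dt = 0 with C > 0: 0.00849R* = 0.631, so R* = 74.3.
Substitute into dR/dt = 0: 0.253(1 - 74.3/209) = 0.0277C*.
The bracket is 0.644, giving C* = 0.163/0.0277 = 5.89.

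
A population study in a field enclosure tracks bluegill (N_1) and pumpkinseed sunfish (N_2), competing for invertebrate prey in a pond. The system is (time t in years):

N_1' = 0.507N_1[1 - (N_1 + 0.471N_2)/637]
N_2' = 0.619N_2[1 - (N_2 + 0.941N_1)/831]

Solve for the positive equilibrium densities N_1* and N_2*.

N_1* ≈ 441, N_2* ≈ 416

Setting both brackets to zero gives the nullclines N_1 + 0.471N_2 = 637 and 0.941N_1 + N_2 = 831.
Substituting N_2 = 831 - 0.941N_1 into the first: N_1(1 - 0.471·0.941) = 637 - 0.471·831.
So N_1* = 246/0.557 = 441, and then N_2* = 831 - 0.941·441 = 416.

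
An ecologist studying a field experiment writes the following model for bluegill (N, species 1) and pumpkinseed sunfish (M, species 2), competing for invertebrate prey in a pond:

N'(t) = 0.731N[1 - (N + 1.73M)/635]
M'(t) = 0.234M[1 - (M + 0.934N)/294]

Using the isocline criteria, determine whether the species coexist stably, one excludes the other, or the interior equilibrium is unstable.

species 1 excludes species 2

Compare the nullcline intercepts: K1/α12 = 635/1.73 = 367 > K2 = 294; K2/α21 = 294/0.934 = 315 < K1 = 635.
Since the inequalities point opposite ways, species 1 can invade but species 2 cannot.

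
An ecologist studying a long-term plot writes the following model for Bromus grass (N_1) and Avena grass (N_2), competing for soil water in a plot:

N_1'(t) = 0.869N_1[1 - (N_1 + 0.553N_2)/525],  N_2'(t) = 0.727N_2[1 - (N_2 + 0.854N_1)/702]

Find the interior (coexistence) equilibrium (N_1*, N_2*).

N_1* ≈ 259, N_2* ≈ 481

Setting both brackets to zero gives the nullclines N_1 + 0.553N_2 = 525 and 0.854N_1 + N_2 = 702.
Substituting N_2 = 702 - 0.854N_1 into the first: N_1(1 - 0.553·0.854) = 525 - 0.553·702.
So N_1* = 137/0.528 = 259, and then N_2* = 702 - 0.854·259 = 481.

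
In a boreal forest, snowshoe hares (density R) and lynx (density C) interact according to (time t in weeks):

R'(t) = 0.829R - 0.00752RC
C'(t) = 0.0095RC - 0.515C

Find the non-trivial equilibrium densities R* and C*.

Set dC/dt = 0 with C > 0: 0.0095R - 0.515 = 0, so R* = 0.515/0.0095 = 54.2.
Set dR/dt = 0 with R > 0: 0.829 - 0.00752C = 0, so C* = 0.829/0.00752 = 110.

R* ≈ 54.2, C* ≈ 110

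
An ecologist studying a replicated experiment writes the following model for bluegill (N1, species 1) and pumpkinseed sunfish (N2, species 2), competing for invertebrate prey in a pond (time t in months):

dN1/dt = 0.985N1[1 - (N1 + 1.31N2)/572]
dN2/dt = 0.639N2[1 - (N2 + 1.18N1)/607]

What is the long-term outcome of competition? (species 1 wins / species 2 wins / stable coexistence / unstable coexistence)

Compare the nullcline intercepts: K1/α12 = 572/1.31 = 437 < K2 = 607; K2/α21 = 607/1.18 = 514 < K1 = 572.
Since both are reversed, neither can invade when rare; the interior point is a saddle.

unstable coexistence (outcome depends on initial conditions)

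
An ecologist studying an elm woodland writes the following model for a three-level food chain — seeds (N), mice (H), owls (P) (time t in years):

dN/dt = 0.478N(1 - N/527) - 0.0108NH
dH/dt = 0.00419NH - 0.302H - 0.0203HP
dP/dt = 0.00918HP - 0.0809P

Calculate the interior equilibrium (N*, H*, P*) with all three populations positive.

From dP/dt = 0: 0.00918H* = 0.0809, so H* = 8.81.
From dN/dt = 0: 0.478(1 - N*/527) = 0.0108·8.81, giving N* = 527·(1 - 0.199) = 422.
From dH/dt = 0: 0.00419·422 - 0.302 = 0.0203P*, so P* = 1.47/0.0203 = 72.2.

N* ≈ 422, H* ≈ 8.81, P* ≈ 72.2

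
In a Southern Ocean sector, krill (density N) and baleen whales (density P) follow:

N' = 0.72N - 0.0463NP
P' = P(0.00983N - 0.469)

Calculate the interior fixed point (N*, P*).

N* ≈ 47.7, P* ≈ 15.6

Set dP/dt = 0 with P > 0: 0.00983N - 0.469 = 0, so N* = 0.469/0.00983 = 47.7.
Set dN/dt = 0 with N > 0: 0.72 - 0.0463P = 0, so P* = 0.72/0.0463 = 15.6.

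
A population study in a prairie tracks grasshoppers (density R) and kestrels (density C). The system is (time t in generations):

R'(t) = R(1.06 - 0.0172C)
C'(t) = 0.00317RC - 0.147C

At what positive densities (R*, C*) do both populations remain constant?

R* ≈ 46.4, C* ≈ 61.6

Set dC/dt = 0 with C > 0: 0.00317R - 0.147 = 0, so R* = 0.147/0.00317 = 46.4.
Set dR/dt = 0 with R > 0: 1.06 - 0.0172C = 0, so C* = 1.06/0.0172 = 61.6.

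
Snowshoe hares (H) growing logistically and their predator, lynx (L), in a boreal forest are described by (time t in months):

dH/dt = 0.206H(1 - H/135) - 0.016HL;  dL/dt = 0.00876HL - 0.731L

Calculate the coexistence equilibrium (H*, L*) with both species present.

From dL/dt = 0 with L > 0: 0.00876H* = 0.731, so H* = 83.4.
Substitute into dH/dt = 0: 0.206(1 - 83.4/135) = 0.016L*.
The bracket is 0.382, giving L* = 0.0787/0.016 = 4.92.

H* ≈ 83.4, L* ≈ 4.92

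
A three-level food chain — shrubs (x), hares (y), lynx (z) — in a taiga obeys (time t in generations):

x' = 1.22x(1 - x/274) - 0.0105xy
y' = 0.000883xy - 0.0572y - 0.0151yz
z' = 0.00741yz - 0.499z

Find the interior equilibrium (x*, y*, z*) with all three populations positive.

x* ≈ 115, y* ≈ 67.3, z* ≈ 2.95

From dz/dt = 0: 0.00741y* = 0.499, so y* = 67.3.
From dx/dt = 0: 1.22(1 - x*/274) = 0.0105·67.3, giving x* = 274·(1 - 0.58) = 115.
From dy/dt = 0: 0.000883·115 - 0.0572 = 0.0151z*, so z* = 0.0445/0.0151 = 2.95.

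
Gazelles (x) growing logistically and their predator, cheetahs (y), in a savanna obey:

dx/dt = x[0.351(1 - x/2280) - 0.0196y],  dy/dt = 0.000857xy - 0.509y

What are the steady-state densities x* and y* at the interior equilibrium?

x* ≈ 594, y* ≈ 13.2

From dy/dt = 0 with y > 0: 0.000857x* = 0.509, so x* = 594.
Substitute into dx/dt = 0: 0.351(1 - 594/2280) = 0.0196y*.
The bracket is 0.74, giving y* = 0.26/0.0196 = 13.2.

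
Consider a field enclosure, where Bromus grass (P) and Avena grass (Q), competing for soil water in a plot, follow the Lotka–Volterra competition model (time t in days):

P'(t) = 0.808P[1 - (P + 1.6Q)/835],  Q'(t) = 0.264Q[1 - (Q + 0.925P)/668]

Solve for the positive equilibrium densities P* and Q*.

P* ≈ 487, Q* ≈ 217

Setting both brackets to zero gives the nullclines P + 1.6Q = 835 and 0.925P + Q = 668.
Substituting Q = 668 - 0.925P into the first: P(1 - 1.6·0.925) = 835 - 1.6·668.
So P* = -234/-0.48 = 487, and then Q* = 668 - 0.925·487 = 217.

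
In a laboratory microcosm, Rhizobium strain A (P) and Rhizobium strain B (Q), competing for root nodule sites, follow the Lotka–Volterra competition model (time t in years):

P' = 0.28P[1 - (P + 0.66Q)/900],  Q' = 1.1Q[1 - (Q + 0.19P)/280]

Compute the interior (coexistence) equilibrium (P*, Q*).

Setting both brackets to zero gives the nullclines P + 0.66Q = 900 and 0.19P + Q = 280.
Substituting Q = 280 - 0.19P into the first: P(1 - 0.66·0.19) = 900 - 0.66·280.
So P* = 715/0.875 = 818, and then Q* = 280 - 0.19·818 = 125.

P* ≈ 818, Q* ≈ 125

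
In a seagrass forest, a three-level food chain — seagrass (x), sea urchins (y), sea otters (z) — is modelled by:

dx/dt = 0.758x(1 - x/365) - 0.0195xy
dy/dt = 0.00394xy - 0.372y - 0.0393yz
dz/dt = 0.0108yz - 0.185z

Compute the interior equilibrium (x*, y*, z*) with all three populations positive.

From dz/dt = 0: 0.0108y* = 0.185, so y* = 17.1.
From dx/dt = 0: 0.758(1 - x*/365) = 0.0195·17.1, giving x* = 365·(1 - 0.441) = 204.
From dy/dt = 0: 0.00394·204 - 0.372 = 0.0393z*, so z* = 0.432/0.0393 = 11.

x* ≈ 204, y* ≈ 17.1, z* ≈ 11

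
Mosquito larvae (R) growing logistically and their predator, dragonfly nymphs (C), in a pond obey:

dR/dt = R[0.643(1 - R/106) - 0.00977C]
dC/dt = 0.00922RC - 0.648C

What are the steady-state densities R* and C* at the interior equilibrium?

From dC/dt = 0 with C > 0: 0.00922R* = 0.648, so R* = 70.3.
Substitute into dR/dt = 0: 0.643(1 - 70.3/106) = 0.00977C*.
The bracket is 0.337, giving C* = 0.217/0.00977 = 22.2.

R* ≈ 70.3, C* ≈ 22.2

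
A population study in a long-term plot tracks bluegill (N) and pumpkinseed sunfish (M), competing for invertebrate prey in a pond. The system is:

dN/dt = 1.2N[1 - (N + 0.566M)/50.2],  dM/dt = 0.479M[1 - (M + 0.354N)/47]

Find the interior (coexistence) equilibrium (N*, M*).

N* ≈ 29.5, M* ≈ 36.6

Setting both brackets to zero gives the nullclines N + 0.566M = 50.2 and 0.354N + M = 47.
Substituting M = 47 - 0.354N into the first: N(1 - 0.566·0.354) = 50.2 - 0.566·47.
So N* = 23.6/0.8 = 29.5, and then M* = 47 - 0.354·29.5 = 36.6.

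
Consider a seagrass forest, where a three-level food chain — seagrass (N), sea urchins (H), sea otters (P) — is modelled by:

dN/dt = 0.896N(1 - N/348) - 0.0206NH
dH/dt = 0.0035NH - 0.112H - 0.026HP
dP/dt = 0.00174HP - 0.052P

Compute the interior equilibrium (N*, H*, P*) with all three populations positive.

N* ≈ 109, H* ≈ 29.9, P* ≈ 10.4

From dP/dt = 0: 0.00174H* = 0.052, so H* = 29.9.
From dN/dt = 0: 0.896(1 - N*/348) = 0.0206·29.9, giving N* = 348·(1 - 0.687) = 109.
From dH/dt = 0: 0.0035·109 - 0.112 = 0.026P*, so P* = 0.269/0.026 = 10.4.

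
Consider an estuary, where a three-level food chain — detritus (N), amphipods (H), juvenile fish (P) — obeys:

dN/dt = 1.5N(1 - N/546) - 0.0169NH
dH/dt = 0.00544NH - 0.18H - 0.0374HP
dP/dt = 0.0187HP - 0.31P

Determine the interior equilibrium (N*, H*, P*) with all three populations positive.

N* ≈ 444, H* ≈ 16.6, P* ≈ 59.8

From dP/dt = 0: 0.0187H* = 0.31, so H* = 16.6.
From dN/dt = 0: 1.5(1 - N*/546) = 0.0169·16.6, giving N* = 546·(1 - 0.187) = 444.
From dH/dt = 0: 0.00544·444 - 0.18 = 0.0374P*, so P* = 2.24/0.0374 = 59.8.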